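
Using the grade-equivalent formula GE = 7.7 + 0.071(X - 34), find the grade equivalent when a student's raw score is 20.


raw - median = 20 - 34 = -14
slope * diff = 0.071 * -14 = -0.994
GE = 7.7 + -0.994
GE = 6.706

6.706


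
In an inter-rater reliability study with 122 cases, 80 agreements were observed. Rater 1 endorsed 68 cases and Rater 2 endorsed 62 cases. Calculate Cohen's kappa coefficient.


P_o = 80/122 = 0.655738
P_e = (68*62 + 54*60) / 14884 = 0.500941
kappa = (P_o - P_e) / (1 - P_e)
kappa = (0.655738 - 0.500941) / (1 - 0.500941)
kappa = 0.3102

0.3102


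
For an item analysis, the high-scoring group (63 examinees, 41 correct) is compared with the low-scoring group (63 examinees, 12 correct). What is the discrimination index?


p_upper = 41/63 = 0.6508
p_lower = 12/63 = 0.1905
D = 0.6508 - 0.1905 = 0.4603

0.4603


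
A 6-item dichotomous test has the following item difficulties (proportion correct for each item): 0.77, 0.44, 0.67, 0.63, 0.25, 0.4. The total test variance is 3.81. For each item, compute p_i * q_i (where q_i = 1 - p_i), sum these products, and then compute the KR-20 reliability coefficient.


For each item, compute p_i * q_i:
  Item 1: 0.77 * 0.23 = 0.1771
  Item 2: 0.44 * 0.56 = 0.2464
  Item 3: 0.67 * 0.33 = 0.2211
  Item 4: 0.63 * 0.37 = 0.2331
  Item 5: 0.25 * 0.75 = 0.1875
  Item 6: 0.4 * 0.6 = 0.24
Sum(p_i * q_i) = 0.1771 + 0.2464 + 0.2211 + 0.2331 + 0.1875 + 0.24 = 1.3052
KR-20 = (k/(k-1)) * (1 - Sum(p_i*q_i) / Var_total)
= (6/5) * (1 - 1.3052/3.81)
= 1.2 * 0.6574
KR-20 = 0.7889

0.7889


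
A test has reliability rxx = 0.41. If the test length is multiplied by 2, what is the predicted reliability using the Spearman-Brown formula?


r_new = (n * rxx) / (1 + (n-1) * rxx)
r_new = (2 * 0.41) / (1 + 1 * 0.41)
r_new = 0.82 / 1.41
r_new = 0.5816

0.5816


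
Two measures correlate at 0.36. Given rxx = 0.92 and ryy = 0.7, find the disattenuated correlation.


r_corrected = rxy / sqrt(rxx * ryy)
= 0.36 / sqrt(0.92 * 0.7)
= 0.36 / sqrt(0.644)
= 0.36 / 0.802496
r_corrected = 0.4486

0.4486


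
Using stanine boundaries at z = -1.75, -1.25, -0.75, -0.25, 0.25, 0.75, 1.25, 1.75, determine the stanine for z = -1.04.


Stanine boundaries: [-1.75, -1.25, -0.75, -0.25, 0.25, 0.75, 1.25, 1.75]
z = -1.04
Check each boundary:
  z >= -1.75 -> could be stanine 2
  z >= -1.25 -> could be stanine 3
  z < -0.75
  z < -0.25
  z < 0.25
  z < 0.75
  z < 1.25
  z < 1.75
Highest qualifying boundary gives stanine = 3

3


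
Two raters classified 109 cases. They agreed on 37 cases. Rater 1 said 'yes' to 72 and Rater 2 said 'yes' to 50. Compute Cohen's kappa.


P_o = 37/109 = 0.33945
P_e = (72*50 + 37*59) / 11881 = 0.486744
kappa = (P_o - P_e) / (1 - P_e)
kappa = (0.33945 - 0.486744) / (1 - 0.486744)
kappa = -0.287

-0.287


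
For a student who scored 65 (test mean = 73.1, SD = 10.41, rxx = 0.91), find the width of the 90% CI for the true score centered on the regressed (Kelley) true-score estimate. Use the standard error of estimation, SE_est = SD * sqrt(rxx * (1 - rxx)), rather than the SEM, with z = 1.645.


True score estimate = 0.91*65 + 0.09*73.1 = 65.729
SE_est = SD * sqrt(rxx * (1 - rxx)) = 10.41 * sqrt(0.91 * 0.09) = 10.41 * sqrt(0.0819) = 2.979152
CI = T_est +/- z * SE_est, so width = 2 * z * SE_est = 2 * 1.645 * 2.979152
Width = 9.8014

9.8014


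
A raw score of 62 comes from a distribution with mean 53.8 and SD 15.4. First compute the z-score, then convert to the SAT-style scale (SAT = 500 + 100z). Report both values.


z = (X - mean) / SD = (62 - 53.8) / 15.4
z = 8.2 / 15.4
z = 0.5325
SAT-scale = SAT = 500 + 100z
Carry z at full precision (z = 8.2 / 15.4) into the conversion:
SAT-scale = 500 + 100 * (8.2 / 15.4) = 500 + 820 / 15.4
SAT-scale = 500 + 53.2468
SAT-scale = 553.2468

553.2468


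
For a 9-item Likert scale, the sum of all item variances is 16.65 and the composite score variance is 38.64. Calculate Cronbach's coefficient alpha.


alpha = (k/(k-1)) * (1 - sum(si^2)/s_total^2)
= (9/8) * (1 - 16.65/38.64)
alpha = 0.6402

0.6402


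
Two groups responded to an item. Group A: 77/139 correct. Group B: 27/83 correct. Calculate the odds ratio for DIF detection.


Odds_A = 77/62 = 1.2419
Odds_B = 27/56 = 0.4821
OR = Odds_A / Odds_B = 1.2419 / 0.4821
Exactly, OR = (77 * 56) / (62 * 27) = 4312 / 1674
OR = 2.5759

2.5759


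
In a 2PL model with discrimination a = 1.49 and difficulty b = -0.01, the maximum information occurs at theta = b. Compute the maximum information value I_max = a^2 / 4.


For 2PL, max info at theta = b = -0.01
I_max = a^2 / 4 = 1.49^2 / 4
= 2.2201 / 4
I_max = 0.555

0.555


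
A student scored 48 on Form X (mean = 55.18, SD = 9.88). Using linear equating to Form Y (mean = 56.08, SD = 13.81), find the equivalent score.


slope = SD_Y / SD_X = 13.81 / 9.88 ~ 1.3978
intercept = mean_Y - slope * mean_X = 56.08 - (13.81 / 9.88) * 55.18 ~ -21.0491
Y = slope * X + intercept. To avoid rounding drift from the rounded slope/intercept, evaluate the equivalent form Y = mean_Y + SD_Y * (X - mean_X) / SD_X at full precision:
Y = 56.08 + 13.81 * (48 - 55.18) / 9.88
Y = 56.08 - 13.81 * 7.18 / 9.88
Y = 56.08 - 99.1558 / 9.88
Y = 56.08 - 10.036
Y = 46.044

46.044


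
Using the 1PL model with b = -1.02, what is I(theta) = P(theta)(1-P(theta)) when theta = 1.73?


P = 1/(1+exp(-(1.73--1.02))) = 0.9399
I = P*(1-P) = 0.9399 * 0.0601
I = 0.0565

0.0565


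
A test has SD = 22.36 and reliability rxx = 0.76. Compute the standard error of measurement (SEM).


SEM = SD * sqrt(1 - rxx)
SEM = 22.36 * sqrt(1 - 0.76)
SEM = 22.36 * sqrt(0.24) = 22.36 * 0.489898
SEM = 10.9541

10.9541


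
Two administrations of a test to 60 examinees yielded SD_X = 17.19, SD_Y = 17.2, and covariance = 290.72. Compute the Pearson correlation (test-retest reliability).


r = cov(X,Y) / (SD_X * SD_Y)
r = 290.72 / (17.19 * 17.2)
r = 290.72 / 295.668
r = 0.9833

0.9833


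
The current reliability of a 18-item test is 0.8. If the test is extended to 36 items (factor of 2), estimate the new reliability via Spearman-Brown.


r_new = (n * rxx) / (1 + (n-1) * rxx)
r_new = (2 * 0.8) / (1 + 1 * 0.8)
r_new = 1.6 / 1.8
r_new = 0.8889

0.8889


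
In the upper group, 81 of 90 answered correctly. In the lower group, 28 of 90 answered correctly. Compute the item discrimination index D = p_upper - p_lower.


p_upper = 81/90 = 0.9
p_lower = 28/90 = 0.3111
D = 0.9 - 0.3111 = 0.5889

0.5889


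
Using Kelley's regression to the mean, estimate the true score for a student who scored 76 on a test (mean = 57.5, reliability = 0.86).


T_est = rxx * X + (1 - rxx) * mean
T_est = 0.86 * 76 + 0.14 * 57.5
T_est = 65.36 + 8.05
T_est = 73.41

73.41


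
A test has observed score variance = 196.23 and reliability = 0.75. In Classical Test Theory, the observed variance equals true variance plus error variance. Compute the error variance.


var_true = rxx * var_obs = 0.75 * 196.23 = 147.1725
var_error = var_obs - var_true
var_error = 196.23 - 147.1725
var_error = 49.0575

49.0575


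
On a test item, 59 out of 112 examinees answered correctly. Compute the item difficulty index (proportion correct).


Item difficulty p = number correct / total examinees
p = 59 / 112
p = 0.5268

0.5268


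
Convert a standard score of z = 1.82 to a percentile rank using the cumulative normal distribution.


CDF(z) = 0.5 * (1 + erf(z/sqrt(2)))
erf(1.2869) = 0.9312
CDF = 0.9656
Percentile rank = 0.9656 * 100 = 96.56

96.56


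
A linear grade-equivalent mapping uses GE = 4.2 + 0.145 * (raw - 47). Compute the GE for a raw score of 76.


raw - median = 76 - 47 = 29
slope * diff = 0.145 * 29 = 4.205
GE = 4.2 + 4.205
GE = 8.405

8.405


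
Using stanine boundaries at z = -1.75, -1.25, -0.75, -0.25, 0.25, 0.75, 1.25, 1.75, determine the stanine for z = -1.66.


Stanine boundaries: [-1.75, -1.25, -0.75, -0.25, 0.25, 0.75, 1.25, 1.75]
z = -1.66
Check each boundary:
  z >= -1.75 -> could be stanine 2
  z < -1.25
  z < -0.75
  z < -0.25
  z < 0.25
  z < 0.75
  z < 1.25
  z < 1.75
Highest qualifying boundary gives stanine = 2

2


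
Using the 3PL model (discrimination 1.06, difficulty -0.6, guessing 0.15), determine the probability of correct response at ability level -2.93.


logit = 1.06*(-2.93 - -0.6) = -2.4698
P* = 1/(1 + exp(--2.4698)) = 0.078
P = 0.15 + (1 - 0.15) * 0.078
P = 0.2163

0.2163


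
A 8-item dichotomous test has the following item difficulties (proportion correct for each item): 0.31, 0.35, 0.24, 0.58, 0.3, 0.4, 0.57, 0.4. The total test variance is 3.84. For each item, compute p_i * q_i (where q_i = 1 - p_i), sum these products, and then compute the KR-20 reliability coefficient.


For each item, compute p_i * q_i:
  Item 1: 0.31 * 0.69 = 0.2139
  Item 2: 0.35 * 0.65 = 0.2275
  Item 3: 0.24 * 0.76 = 0.1824
  Item 4: 0.58 * 0.42 = 0.2436
  Item 5: 0.3 * 0.7 = 0.21
  Item 6: 0.4 * 0.6 = 0.24
  Item 7: 0.57 * 0.43 = 0.2451
  Item 8: 0.4 * 0.6 = 0.24
Sum(p_i * q_i) = 0.2139 + 0.2275 + 0.1824 + 0.2436 + 0.21 + 0.24 + 0.2451 + 0.24 = 1.8025
KR-20 = (k/(k-1)) * (1 - Sum(p_i*q_i) / Var_total)
= (8/7) * (1 - 1.8025/3.84)
= 1.1429 * 0.5306
KR-20 = 0.6064

0.6064


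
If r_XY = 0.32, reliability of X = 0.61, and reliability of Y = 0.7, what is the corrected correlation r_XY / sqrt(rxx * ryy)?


r_corrected = rxy / sqrt(rxx * ryy)
= 0.32 / sqrt(0.61 * 0.7)
= 0.32 / sqrt(0.427)
= 0.32 / 0.653452
r_corrected = 0.4897

0.4897


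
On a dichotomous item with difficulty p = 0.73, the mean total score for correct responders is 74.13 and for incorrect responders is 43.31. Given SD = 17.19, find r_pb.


q = 1 - p = 0.27
rpb = ((M1 - M0) / SD) * sqrt(p * q)
rpb = ((74.13 - 43.31) / 17.19) * sqrt(0.73 * 0.27)
rpb = 0.796

0.796


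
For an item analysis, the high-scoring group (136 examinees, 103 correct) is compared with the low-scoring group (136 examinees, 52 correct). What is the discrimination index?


p_upper = 103/136 = 0.7574
p_lower = 52/136 = 0.3824
D = 0.7574 - 0.3824 = 0.375

0.375


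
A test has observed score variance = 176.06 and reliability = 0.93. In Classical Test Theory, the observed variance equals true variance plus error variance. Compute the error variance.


var_true = rxx * var_obs = 0.93 * 176.06 = 163.7358
var_error = var_obs - var_true
var_error = 176.06 - 163.7358
var_error = 12.3242

12.3242


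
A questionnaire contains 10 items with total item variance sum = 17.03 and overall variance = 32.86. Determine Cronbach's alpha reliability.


alpha = (k/(k-1)) * (1 - sum(si^2)/s_total^2)
= (10/9) * (1 - 17.03/32.86)
alpha = 0.5353

0.5353


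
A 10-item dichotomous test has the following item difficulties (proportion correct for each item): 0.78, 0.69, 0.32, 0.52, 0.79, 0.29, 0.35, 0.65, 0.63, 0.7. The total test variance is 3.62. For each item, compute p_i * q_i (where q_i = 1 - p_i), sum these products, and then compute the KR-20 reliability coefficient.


For each item, compute p_i * q_i:
  Item 1: 0.78 * 0.22 = 0.1716
  Item 2: 0.69 * 0.31 = 0.2139
  Item 3: 0.32 * 0.68 = 0.2176
  Item 4: 0.52 * 0.48 = 0.2496
  Item 5: 0.79 * 0.21 = 0.1659
  Item 6: 0.29 * 0.71 = 0.2059
  Item 7: 0.35 * 0.65 = 0.2275
  Item 8: 0.65 * 0.35 = 0.2275
  Item 9: 0.63 * 0.37 = 0.2331
  Item 10: 0.7 * 0.3 = 0.21
Sum(p_i * q_i) = 0.1716 + 0.2139 + 0.2176 + 0.2496 + 0.1659 + 0.2059 + 0.2275 + 0.2275 + 0.2331 + 0.21 = 2.1226
KR-20 = (k/(k-1)) * (1 - Sum(p_i*q_i) / Var_total)
= (10/9) * (1 - 2.1226/3.62)
= 1.1111 * 0.4136
KR-20 = 0.4596

0.4596


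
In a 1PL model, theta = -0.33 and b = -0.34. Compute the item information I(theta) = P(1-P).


P = 1/(1+exp(-(-0.33--0.34))) = 0.5025
I = P*(1-P) = 0.5025 * 0.4975
I = 0.25

0.25


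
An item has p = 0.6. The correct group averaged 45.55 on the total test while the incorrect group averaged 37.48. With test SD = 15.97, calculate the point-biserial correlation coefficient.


q = 1 - p = 0.4
rpb = ((M1 - M0) / SD) * sqrt(p * q)
rpb = ((45.55 - 37.48) / 15.97) * sqrt(0.6 * 0.4)
rpb = 0.2476

0.2476


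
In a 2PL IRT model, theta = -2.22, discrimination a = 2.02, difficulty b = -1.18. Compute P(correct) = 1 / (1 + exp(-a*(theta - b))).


a*(theta - b) = 2.02 * (-2.22 - -1.18) = -2.1008
exp(--2.1008) = 8.1727
P = 1 / (1 + 8.1727)
P = 0.109

0.109


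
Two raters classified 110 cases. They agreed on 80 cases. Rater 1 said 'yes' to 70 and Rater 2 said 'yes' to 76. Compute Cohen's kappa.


P_o = 80/110 = 0.727273
P_e = (70*76 + 40*34) / 12100 = 0.552066
kappa = (P_o - P_e) / (1 - P_e)
kappa = (0.727273 - 0.552066) / (1 - 0.552066)
kappa = 0.3911

0.3911


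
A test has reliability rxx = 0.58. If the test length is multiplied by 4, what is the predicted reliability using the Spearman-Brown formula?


r_new = (n * rxx) / (1 + (n-1) * rxx)
r_new = (4 * 0.58) / (1 + 3 * 0.58)
r_new = 2.32 / 2.74
r_new = 0.8467

0.8467


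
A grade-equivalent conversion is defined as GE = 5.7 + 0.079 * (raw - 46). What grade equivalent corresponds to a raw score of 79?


raw - median = 79 - 46 = 33
slope * diff = 0.079 * 33 = 2.607
GE = 5.7 + 2.607
GE = 8.307

8.307


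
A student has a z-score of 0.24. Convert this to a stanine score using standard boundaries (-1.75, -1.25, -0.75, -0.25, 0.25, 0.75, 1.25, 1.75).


Stanine boundaries: [-1.75, -1.25, -0.75, -0.25, 0.25, 0.75, 1.25, 1.75]
z = 0.24
Check each boundary:
  z >= -1.75 -> could be stanine 2
  z >= -1.25 -> could be stanine 3
  z >= -0.75 -> could be stanine 4
  z >= -0.25 -> could be stanine 5
  z < 0.25
  z < 0.75
  z < 1.25
  z < 1.75
Highest qualifying boundary gives stanine = 5

5


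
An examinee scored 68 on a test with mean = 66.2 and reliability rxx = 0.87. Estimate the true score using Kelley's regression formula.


T_est = rxx * X + (1 - rxx) * mean
T_est = 0.87 * 68 + 0.13 * 66.2
T_est = 59.16 + 8.606
T_est = 67.766

67.766


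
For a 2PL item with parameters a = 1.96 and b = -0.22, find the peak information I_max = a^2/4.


For 2PL, max info at theta = b = -0.22
I_max = a^2 / 4 = 1.96^2 / 4
= 3.8416 / 4
I_max = 0.9604

0.9604


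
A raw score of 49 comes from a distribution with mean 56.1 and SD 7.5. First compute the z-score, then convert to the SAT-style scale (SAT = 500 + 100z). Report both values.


z = (X - mean) / SD = (49 - 56.1) / 7.5
z = -7.1 / 7.5
z = -0.9467
SAT-scale = SAT = 500 + 100z
Carry z at full precision (z = -7.1 / 7.5) into the conversion:
SAT-scale = 500 + 100 * (-7.1 / 7.5) = 500 + -710 / 7.5
SAT-scale = 500 + -94.6667
SAT-scale = 405.3333

405.3333


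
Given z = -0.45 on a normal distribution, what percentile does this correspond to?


CDF(z) = 0.5 * (1 + erf(z/sqrt(2)))
erf(-0.3182) = -0.3473
CDF = 0.3264
Percentile rank = 0.3264 * 100 = 32.64

32.64


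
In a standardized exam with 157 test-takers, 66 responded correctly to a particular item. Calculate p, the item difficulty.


Item difficulty p = number correct / total examinees
p = 66 / 157
p = 0.4204

0.4204


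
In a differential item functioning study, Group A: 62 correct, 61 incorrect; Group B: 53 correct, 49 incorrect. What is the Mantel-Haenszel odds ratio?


Odds_A = 62/61 = 1.0164
Odds_B = 53/49 = 1.0816
OR = Odds_A / Odds_B = 1.0164 / 1.0816
Exactly, OR = (62 * 49) / (61 * 53) = 3038 / 3233
OR = 0.9397

0.9397


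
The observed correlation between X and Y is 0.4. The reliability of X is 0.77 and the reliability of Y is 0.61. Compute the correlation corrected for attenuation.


r_corrected = rxy / sqrt(rxx * ryy)
= 0.4 / sqrt(0.77 * 0.61)
= 0.4 / sqrt(0.4697)
= 0.4 / 0.685347
r_corrected = 0.5836

0.5836


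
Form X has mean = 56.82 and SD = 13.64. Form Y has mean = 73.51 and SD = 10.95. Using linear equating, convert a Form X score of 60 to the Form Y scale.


slope = SD_Y / SD_X = 10.95 / 13.64 ~ 0.8028
intercept = mean_Y - slope * mean_X = 73.51 - (10.95 / 13.64) * 56.82 ~ 27.8957
Y = slope * X + intercept. To avoid rounding drift from the rounded slope/intercept, evaluate the equivalent form Y = mean_Y + SD_Y * (X - mean_X) / SD_X at full precision:
Y = 73.51 + 10.95 * (60 - 56.82) / 13.64
Y = 73.51 + 10.95 * 3.18 / 13.64
Y = 73.51 + 34.821 / 13.64
Y = 73.51 + 2.5529
Y = 76.0629

76.0629


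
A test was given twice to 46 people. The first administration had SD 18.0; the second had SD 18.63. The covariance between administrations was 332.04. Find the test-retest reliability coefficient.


r = cov(X,Y) / (SD_X * SD_Y)
r = 332.04 / (18.0 * 18.63)
r = 332.04 / 335.34
r = 0.9902

0.9902


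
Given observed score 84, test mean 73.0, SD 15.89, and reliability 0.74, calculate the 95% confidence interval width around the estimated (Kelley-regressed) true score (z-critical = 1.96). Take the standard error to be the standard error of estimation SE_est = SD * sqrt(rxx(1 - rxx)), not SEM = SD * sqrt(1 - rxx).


True score estimate = 0.74*84 + 0.26*73.0 = 81.14
SE_est = SD * sqrt(rxx * (1 - rxx)) = 15.89 * sqrt(0.74 * 0.26) = 15.89 * sqrt(0.1924) = 6.969898
CI = T_est +/- z * SE_est, so width = 2 * z * SE_est = 2 * 1.96 * 6.969898
Width = 27.322

27.322


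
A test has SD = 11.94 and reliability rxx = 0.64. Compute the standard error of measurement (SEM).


SEM = SD * sqrt(1 - rxx)
SEM = 11.94 * sqrt(1 - 0.64)
SEM = 11.94 * sqrt(0.36) = 11.94 * 0.6
SEM = 7.164

7.164


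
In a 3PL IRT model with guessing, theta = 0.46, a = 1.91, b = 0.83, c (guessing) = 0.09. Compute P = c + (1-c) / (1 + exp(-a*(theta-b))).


logit = 1.91*(0.46 - 0.83) = -0.7067
P* = 1/(1 + exp(--0.7067)) = 0.3303
P = 0.09 + (1 - 0.09) * 0.3303
P = 0.3906

0.3906


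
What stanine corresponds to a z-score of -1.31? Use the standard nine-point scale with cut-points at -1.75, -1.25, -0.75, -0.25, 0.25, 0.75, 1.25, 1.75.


Stanine boundaries: [-1.75, -1.25, -0.75, -0.25, 0.25, 0.75, 1.25, 1.75]
z = -1.31
Check each boundary:
  z >= -1.75 -> could be stanine 2
  z < -1.25
  z < -0.75
  z < -0.25
  z < 0.25
  z < 0.75
  z < 1.25
  z < 1.75
Highest qualifying boundary gives stanine = 2

2


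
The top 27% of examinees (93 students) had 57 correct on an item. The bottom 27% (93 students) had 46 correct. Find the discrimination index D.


p_upper = 57/93 = 0.6129
p_lower = 46/93 = 0.4946
D = 0.6129 - 0.4946 = 0.1183

0.1183


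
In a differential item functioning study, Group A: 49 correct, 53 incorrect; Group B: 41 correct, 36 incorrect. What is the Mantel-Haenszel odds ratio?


Odds_A = 49/53 = 0.9245
Odds_B = 41/36 = 1.1389
OR = Odds_A / Odds_B = 0.9245 / 1.1389
Exactly, OR = (49 * 36) / (53 * 41) = 1764 / 2173
OR = 0.8118

0.8118


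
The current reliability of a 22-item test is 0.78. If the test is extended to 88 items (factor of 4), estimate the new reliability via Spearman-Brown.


r_new = (n * rxx) / (1 + (n-1) * rxx)
r_new = (4 * 0.78) / (1 + 3 * 0.78)
r_new = 3.12 / 3.34
r_new = 0.9341

0.9341


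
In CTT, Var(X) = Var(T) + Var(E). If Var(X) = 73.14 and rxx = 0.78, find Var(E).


var_true = rxx * var_obs = 0.78 * 73.14 = 57.0492
var_error = var_obs - var_true
var_error = 73.14 - 57.0492
var_error = 16.0908

16.0908


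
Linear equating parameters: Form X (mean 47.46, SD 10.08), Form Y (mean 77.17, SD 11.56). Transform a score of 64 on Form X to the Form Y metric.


slope = SD_Y / SD_X = 11.56 / 10.08 ~ 1.1468
intercept = mean_Y - slope * mean_X = 77.17 - (11.56 / 10.08) * 47.46 ~ 22.7417
Y = slope * X + intercept. To avoid rounding drift from the rounded slope/intercept, evaluate the equivalent form Y = mean_Y + SD_Y * (X - mean_X) / SD_X at full precision:
Y = 77.17 + 11.56 * (64 - 47.46) / 10.08
Y = 77.17 + 11.56 * 16.54 / 10.08
Y = 77.17 + 191.2024 / 10.08
Y = 77.17 + 18.9685
Y = 96.1385

96.1385


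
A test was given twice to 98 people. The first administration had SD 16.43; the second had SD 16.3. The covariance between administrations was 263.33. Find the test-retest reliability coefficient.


r = cov(X,Y) / (SD_X * SD_Y)
r = 263.33 / (16.43 * 16.3)
r = 263.33 / 267.809
r = 0.9833

0.9833


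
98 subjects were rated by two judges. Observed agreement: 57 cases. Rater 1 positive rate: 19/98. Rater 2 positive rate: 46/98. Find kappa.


P_o = 57/98 = 0.581633
P_e = (19*46 + 79*52) / 9604 = 0.518742
kappa = (P_o - P_e) / (1 - P_e)
kappa = (0.581633 - 0.518742) / (1 - 0.518742)
kappa = 0.1307

0.1307


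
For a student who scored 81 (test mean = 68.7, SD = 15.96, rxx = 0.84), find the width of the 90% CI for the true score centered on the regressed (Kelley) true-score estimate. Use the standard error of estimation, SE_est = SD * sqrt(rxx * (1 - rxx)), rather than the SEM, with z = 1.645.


True score estimate = 0.84*81 + 0.16*68.7 = 79.032
SE_est = SD * sqrt(rxx * (1 - rxx)) = 15.96 * sqrt(0.84 * 0.16) = 15.96 * sqrt(0.1344) = 5.851033
CI = T_est +/- z * SE_est, so width = 2 * z * SE_est = 2 * 1.645 * 5.851033
Width = 19.2499

19.2499


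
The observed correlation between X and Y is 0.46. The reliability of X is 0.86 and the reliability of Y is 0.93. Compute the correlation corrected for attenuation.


r_corrected = rxy / sqrt(rxx * ryy)
= 0.46 / sqrt(0.86 * 0.93)
= 0.46 / sqrt(0.7998)
= 0.46 / 0.894315
r_corrected = 0.5144

0.5144


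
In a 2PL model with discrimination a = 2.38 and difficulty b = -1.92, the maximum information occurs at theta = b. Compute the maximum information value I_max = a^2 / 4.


For 2PL, max info at theta = b = -1.92
I_max = a^2 / 4 = 2.38^2 / 4
= 5.6644 / 4
I_max = 1.4161

1.4161


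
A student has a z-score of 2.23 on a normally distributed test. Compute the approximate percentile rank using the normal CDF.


CDF(z) = 0.5 * (1 + erf(z/sqrt(2)))
erf(1.5768) = 0.9743
CDF = 0.9871
Percentile rank = 0.9871 * 100 = 98.71

98.71


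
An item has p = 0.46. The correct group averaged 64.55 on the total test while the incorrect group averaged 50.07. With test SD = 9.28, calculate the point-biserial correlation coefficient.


q = 1 - p = 0.54
rpb = ((M1 - M0) / SD) * sqrt(p * q)
rpb = ((64.55 - 50.07) / 9.28) * sqrt(0.46 * 0.54)
rpb = 0.7777

0.7777


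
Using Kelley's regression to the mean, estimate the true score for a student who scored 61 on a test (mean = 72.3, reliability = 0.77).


T_est = rxx * X + (1 - rxx) * mean
T_est = 0.77 * 61 + 0.23 * 72.3
T_est = 46.97 + 16.629
T_est = 63.599

63.599


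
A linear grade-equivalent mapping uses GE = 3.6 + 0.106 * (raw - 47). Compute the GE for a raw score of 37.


raw - median = 37 - 47 = -10
slope * diff = 0.106 * -10 = -1.06
GE = 3.6 + -1.06
GE = 2.54

2.54


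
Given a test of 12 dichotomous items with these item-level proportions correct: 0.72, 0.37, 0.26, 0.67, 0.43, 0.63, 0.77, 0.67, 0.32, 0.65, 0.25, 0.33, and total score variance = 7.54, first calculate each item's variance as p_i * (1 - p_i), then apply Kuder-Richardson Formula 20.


For each item, compute p_i * q_i:
  Item 1: 0.72 * 0.28 = 0.2016
  Item 2: 0.37 * 0.63 = 0.2331
  Item 3: 0.26 * 0.74 = 0.1924
  Item 4: 0.67 * 0.33 = 0.2211
  Item 5: 0.43 * 0.57 = 0.2451
  Item 6: 0.63 * 0.37 = 0.2331
  Item 7: 0.77 * 0.23 = 0.1771
  Item 8: 0.67 * 0.33 = 0.2211
  Item 9: 0.32 * 0.68 = 0.2176
  Item 10: 0.65 * 0.35 = 0.2275
  Item 11: 0.25 * 0.75 = 0.1875
  Item 12: 0.33 * 0.67 = 0.2211
Sum(p_i * q_i) = 0.2016 + 0.2331 + 0.1924 + 0.2211 + 0.2451 + 0.2331 + 0.1771 + 0.2211 + 0.2176 + 0.2275 + 0.1875 + 0.2211 = 2.5783
KR-20 = (k/(k-1)) * (1 - Sum(p_i*q_i) / Var_total)
= (12/11) * (1 - 2.5783/7.54)
= 1.0909 * 0.6581
KR-20 = 0.7179

0.7179


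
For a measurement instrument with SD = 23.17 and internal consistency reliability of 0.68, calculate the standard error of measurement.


SEM = SD * sqrt(1 - rxx)
SEM = 23.17 * sqrt(1 - 0.68)
SEM = 23.17 * sqrt(0.32) = 23.17 * 0.565685
SEM = 13.1069

13.1069


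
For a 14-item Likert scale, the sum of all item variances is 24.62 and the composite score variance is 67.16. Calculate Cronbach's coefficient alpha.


alpha = (k/(k-1)) * (1 - sum(si^2)/s_total^2)
= (14/13) * (1 - 24.62/67.16)
alpha = 0.6821

0.6821


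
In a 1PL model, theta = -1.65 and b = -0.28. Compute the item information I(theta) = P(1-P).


P = 1/(1+exp(-(-1.65--0.28))) = 0.2026
I = P*(1-P) = 0.2026 * 0.7974
I = 0.1616

0.1616


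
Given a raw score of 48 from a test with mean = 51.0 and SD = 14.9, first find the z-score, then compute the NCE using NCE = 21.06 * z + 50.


z = (X - mean) / SD = (48 - 51.0) / 14.9
z = -3.0 / 14.9
z = -0.2013
NCE = NCE = 21.06z + 50
Carry z at full precision (z = -3.0 / 14.9) into the conversion:
NCE = 21.06 * (-3.0 / 14.9) + 50 = -63.18 / 14.9 + 50
NCE = -4.2403 + 50
NCE = 45.7597

45.7597


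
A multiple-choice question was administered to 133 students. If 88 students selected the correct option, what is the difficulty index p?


Item difficulty p = number correct / total examinees
p = 88 / 133
p = 0.6617

0.6617


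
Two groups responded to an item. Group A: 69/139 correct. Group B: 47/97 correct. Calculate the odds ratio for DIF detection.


Odds_A = 69/70 = 0.9857
Odds_B = 47/50 = 0.94
OR = Odds_A / Odds_B = 0.9857 / 0.94
Exactly, OR = (69 * 50) / (70 * 47) = 3450 / 3290
OR = 1.0486

1.0486


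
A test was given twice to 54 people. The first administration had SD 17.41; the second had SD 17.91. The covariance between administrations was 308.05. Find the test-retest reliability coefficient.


r = cov(X,Y) / (SD_X * SD_Y)
r = 308.05 / (17.41 * 17.91)
r = 308.05 / 311.8131
r = 0.9879

0.9879


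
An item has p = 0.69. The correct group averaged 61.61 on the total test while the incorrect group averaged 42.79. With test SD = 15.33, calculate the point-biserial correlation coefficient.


q = 1 - p = 0.31
rpb = ((M1 - M0) / SD) * sqrt(p * q)
rpb = ((61.61 - 42.79) / 15.33) * sqrt(0.69 * 0.31)
rpb = 0.5678

0.5678


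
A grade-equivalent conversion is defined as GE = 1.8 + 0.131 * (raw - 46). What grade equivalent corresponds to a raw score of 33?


raw - median = 33 - 46 = -13
slope * diff = 0.131 * -13 = -1.703
GE = 1.8 + -1.703
GE = 0.097

0.097


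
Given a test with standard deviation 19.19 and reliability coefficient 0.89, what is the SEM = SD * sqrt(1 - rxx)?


SEM = SD * sqrt(1 - rxx)
SEM = 19.19 * sqrt(1 - 0.89)
SEM = 19.19 * sqrt(0.11) = 19.19 * 0.331662
SEM = 6.3646

6.3646


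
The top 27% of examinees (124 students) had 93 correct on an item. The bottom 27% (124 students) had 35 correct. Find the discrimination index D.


p_upper = 93/124 = 0.75
p_lower = 35/124 = 0.2823
D = 0.75 - 0.2823 = 0.4677

0.4677


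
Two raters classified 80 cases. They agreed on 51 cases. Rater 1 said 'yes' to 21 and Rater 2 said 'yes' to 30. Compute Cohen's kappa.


P_o = 51/80 = 0.6375
P_e = (21*30 + 59*50) / 6400 = 0.559375
kappa = (P_o - P_e) / (1 - P_e)
kappa = (0.6375 - 0.559375) / (1 - 0.559375)
kappa = 0.1773

0.1773


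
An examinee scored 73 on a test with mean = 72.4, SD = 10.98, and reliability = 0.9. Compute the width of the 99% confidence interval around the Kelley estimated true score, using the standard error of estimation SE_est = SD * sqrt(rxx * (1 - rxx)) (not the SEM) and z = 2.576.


True score estimate = 0.9*73 + 0.1*72.4 = 72.94
SE_est = SD * sqrt(rxx * (1 - rxx)) = 10.98 * sqrt(0.9 * 0.1) = 10.98 * sqrt(0.09) = 3.294
CI = T_est +/- z * SE_est, so width = 2 * z * SE_est = 2 * 2.576 * 3.294
Width = 16.9707

16.9707


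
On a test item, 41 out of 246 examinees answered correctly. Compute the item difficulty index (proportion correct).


Item difficulty p = number correct / total examinees
p = 41 / 246
p = 0.1667

0.1667


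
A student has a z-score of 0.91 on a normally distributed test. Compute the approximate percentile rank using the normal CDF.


CDF(z) = 0.5 * (1 + erf(z/sqrt(2)))
erf(0.6435) = 0.6372
CDF = 0.8186
Percentile rank = 0.8186 * 100 = 81.86

81.86


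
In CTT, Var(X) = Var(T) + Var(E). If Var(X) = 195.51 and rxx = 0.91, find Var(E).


var_true = rxx * var_obs = 0.91 * 195.51 = 177.9141
var_error = var_obs - var_true
var_error = 195.51 - 177.9141
var_error = 17.5959

17.5959


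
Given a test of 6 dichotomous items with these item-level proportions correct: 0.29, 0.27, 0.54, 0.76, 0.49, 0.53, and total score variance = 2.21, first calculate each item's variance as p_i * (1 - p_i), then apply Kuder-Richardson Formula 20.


For each item, compute p_i * q_i:
  Item 1: 0.29 * 0.71 = 0.2059
  Item 2: 0.27 * 0.73 = 0.1971
  Item 3: 0.54 * 0.46 = 0.2484
  Item 4: 0.76 * 0.24 = 0.1824
  Item 5: 0.49 * 0.51 = 0.2499
  Item 6: 0.53 * 0.47 = 0.2491
Sum(p_i * q_i) = 0.2059 + 0.1971 + 0.2484 + 0.1824 + 0.2499 + 0.2491 = 1.3328
KR-20 = (k/(k-1)) * (1 - Sum(p_i*q_i) / Var_total)
= (6/5) * (1 - 1.3328/2.21)
= 1.2 * 0.3969
KR-20 = 0.4763

0.4763


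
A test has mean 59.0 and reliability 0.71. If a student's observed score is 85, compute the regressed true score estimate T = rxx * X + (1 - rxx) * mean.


T_est = rxx * X + (1 - rxx) * mean
T_est = 0.71 * 85 + 0.29 * 59.0
T_est = 60.35 + 17.11
T_est = 77.46

77.46


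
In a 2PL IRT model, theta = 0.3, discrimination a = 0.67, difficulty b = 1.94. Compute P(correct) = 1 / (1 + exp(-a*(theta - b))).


a*(theta - b) = 0.67 * (0.3 - 1.94) = -1.0988
exp(--1.0988) = 3.0006
P = 1 / (1 + 3.0006)
P = 0.25

0.25


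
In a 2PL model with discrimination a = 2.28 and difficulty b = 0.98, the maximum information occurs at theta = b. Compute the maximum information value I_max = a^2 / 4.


For 2PL, max info at theta = b = 0.98
I_max = a^2 / 4 = 2.28^2 / 4
= 5.1984 / 4
I_max = 1.2996

1.2996


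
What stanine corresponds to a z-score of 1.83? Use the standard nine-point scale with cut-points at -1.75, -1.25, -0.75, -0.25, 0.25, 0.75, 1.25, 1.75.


Stanine boundaries: [-1.75, -1.25, -0.75, -0.25, 0.25, 0.75, 1.25, 1.75]
z = 1.83
Check each boundary:
  z >= -1.75 -> could be stanine 2
  z >= -1.25 -> could be stanine 3
  z >= -0.75 -> could be stanine 4
  z >= -0.25 -> could be stanine 5
  z >= 0.25 -> could be stanine 6
  z >= 0.75 -> could be stanine 7
  z >= 1.25 -> could be stanine 8
  z >= 1.75 -> could be stanine 9
Highest qualifying boundary gives stanine = 9

9


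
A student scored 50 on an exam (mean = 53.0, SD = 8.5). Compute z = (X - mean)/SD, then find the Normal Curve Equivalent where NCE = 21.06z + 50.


z = (X - mean) / SD = (50 - 53.0) / 8.5
z = -3.0 / 8.5
z = -0.3529
NCE = NCE = 21.06z + 50
Carry z at full precision (z = -3.0 / 8.5) into the conversion:
NCE = 21.06 * (-3.0 / 8.5) + 50 = -63.18 / 8.5 + 50
NCE = -7.4329 + 50
NCE = 42.5671

42.5671


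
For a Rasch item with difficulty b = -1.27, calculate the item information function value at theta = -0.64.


P = 1/(1+exp(-(-0.64--1.27))) = 0.6525
I = P*(1-P) = 0.6525 * 0.3475
I = 0.2267

0.2267


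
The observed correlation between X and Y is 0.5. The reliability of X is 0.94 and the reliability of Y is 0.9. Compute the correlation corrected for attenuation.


r_corrected = rxy / sqrt(rxx * ryy)
= 0.5 / sqrt(0.94 * 0.9)
= 0.5 / sqrt(0.846)
= 0.5 / 0.919783
r_corrected = 0.5436

0.5436


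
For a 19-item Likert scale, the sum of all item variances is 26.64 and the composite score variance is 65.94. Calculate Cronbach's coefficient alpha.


alpha = (k/(k-1)) * (1 - sum(si^2)/s_total^2)
= (19/18) * (1 - 26.64/65.94)
alpha = 0.6291

0.6291


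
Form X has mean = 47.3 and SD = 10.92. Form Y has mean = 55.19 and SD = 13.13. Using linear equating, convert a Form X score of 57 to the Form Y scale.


slope = SD_Y / SD_X = 13.13 / 10.92 ~ 1.2024
intercept = mean_Y - slope * mean_X = 55.19 - (13.13 / 10.92) * 47.3 ~ -1.6826
Y = slope * X + intercept. To avoid rounding drift from the rounded slope/intercept, evaluate the equivalent form Y = mean_Y + SD_Y * (X - mean_X) / SD_X at full precision:
Y = 55.19 + 13.13 * (57 - 47.3) / 10.92
Y = 55.19 + 13.13 * 9.7 / 10.92
Y = 55.19 + 127.361 / 10.92
Y = 55.19 + 11.6631
Y = 66.8531

66.8531


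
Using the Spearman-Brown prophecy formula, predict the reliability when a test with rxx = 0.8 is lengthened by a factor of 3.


r_new = (n * rxx) / (1 + (n-1) * rxx)
r_new = (3 * 0.8) / (1 + 2 * 0.8)
r_new = 2.4 / 2.6
r_new = 0.9231

0.9231


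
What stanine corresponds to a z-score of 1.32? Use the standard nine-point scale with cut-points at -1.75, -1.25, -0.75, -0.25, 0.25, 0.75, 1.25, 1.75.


Stanine boundaries: [-1.75, -1.25, -0.75, -0.25, 0.25, 0.75, 1.25, 1.75]
z = 1.32
Check each boundary:
  z >= -1.75 -> could be stanine 2
  z >= -1.25 -> could be stanine 3
  z >= -0.75 -> could be stanine 4
  z >= -0.25 -> could be stanine 5
  z >= 0.25 -> could be stanine 6
  z >= 0.75 -> could be stanine 7
  z >= 1.25 -> could be stanine 8
  z < 1.75
Highest qualifying boundary gives stanine = 8

8


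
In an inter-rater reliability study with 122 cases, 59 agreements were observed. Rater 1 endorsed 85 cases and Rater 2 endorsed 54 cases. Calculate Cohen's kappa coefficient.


P_o = 59/122 = 0.483607
P_e = (85*54 + 37*68) / 14884 = 0.477425
kappa = (P_o - P_e) / (1 - P_e)
kappa = (0.483607 - 0.477425) / (1 - 0.477425)
kappa = 0.0118

0.0118


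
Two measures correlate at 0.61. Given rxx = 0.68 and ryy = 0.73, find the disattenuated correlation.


r_corrected = rxy / sqrt(rxx * ryy)
= 0.61 / sqrt(0.68 * 0.73)
= 0.61 / sqrt(0.4964)
= 0.61 / 0.704557
r_corrected = 0.8658

0.8658


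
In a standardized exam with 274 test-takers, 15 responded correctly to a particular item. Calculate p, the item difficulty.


Item difficulty p = number correct / total examinees
p = 15 / 274
p = 0.0547

0.0547


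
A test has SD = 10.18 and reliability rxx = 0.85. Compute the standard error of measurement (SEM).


SEM = SD * sqrt(1 - rxx)
SEM = 10.18 * sqrt(1 - 0.85)
SEM = 10.18 * sqrt(0.15) = 10.18 * 0.387298
SEM = 3.9427

3.9427


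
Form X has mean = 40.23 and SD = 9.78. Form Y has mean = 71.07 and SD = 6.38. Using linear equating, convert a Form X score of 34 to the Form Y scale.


slope = SD_Y / SD_X = 6.38 / 9.78 ~ 0.6524
intercept = mean_Y - slope * mean_X = 71.07 - (6.38 / 9.78) * 40.23 ~ 44.8259
Y = slope * X + intercept. To avoid rounding drift from the rounded slope/intercept, evaluate the equivalent form Y = mean_Y + SD_Y * (X - mean_X) / SD_X at full precision:
Y = 71.07 + 6.38 * (34 - 40.23) / 9.78
Y = 71.07 - 6.38 * 6.23 / 9.78
Y = 71.07 - 39.7474 / 9.78
Y = 71.07 - 4.0642
Y = 67.0058

67.0058


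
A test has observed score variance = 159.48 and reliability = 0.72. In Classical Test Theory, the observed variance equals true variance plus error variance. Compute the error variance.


var_true = rxx * var_obs = 0.72 * 159.48 = 114.8256
var_error = var_obs - var_true
var_error = 159.48 - 114.8256
var_error = 44.6544

44.6544


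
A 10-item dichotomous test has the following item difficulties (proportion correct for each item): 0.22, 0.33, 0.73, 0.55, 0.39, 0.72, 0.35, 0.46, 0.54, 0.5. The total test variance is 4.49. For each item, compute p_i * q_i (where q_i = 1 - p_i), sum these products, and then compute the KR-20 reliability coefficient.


For each item, compute p_i * q_i:
  Item 1: 0.22 * 0.78 = 0.1716
  Item 2: 0.33 * 0.67 = 0.2211
  Item 3: 0.73 * 0.27 = 0.1971
  Item 4: 0.55 * 0.45 = 0.2475
  Item 5: 0.39 * 0.61 = 0.2379
  Item 6: 0.72 * 0.28 = 0.2016
  Item 7: 0.35 * 0.65 = 0.2275
  Item 8: 0.46 * 0.54 = 0.2484
  Item 9: 0.54 * 0.46 = 0.2484
  Item 10: 0.5 * 0.5 = 0.25
Sum(p_i * q_i) = 0.1716 + 0.2211 + 0.1971 + 0.2475 + 0.2379 + 0.2016 + 0.2275 + 0.2484 + 0.2484 + 0.25 = 2.2511
KR-20 = (k/(k-1)) * (1 - Sum(p_i*q_i) / Var_total)
= (10/9) * (1 - 2.2511/4.49)
= 1.1111 * 0.4986
KR-20 = 0.554

0.554


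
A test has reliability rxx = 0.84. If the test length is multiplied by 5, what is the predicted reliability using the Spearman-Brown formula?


r_new = (n * rxx) / (1 + (n-1) * rxx)
r_new = (5 * 0.84) / (1 + 4 * 0.84)
r_new = 4.2 / 4.36
r_new = 0.9633

0.9633


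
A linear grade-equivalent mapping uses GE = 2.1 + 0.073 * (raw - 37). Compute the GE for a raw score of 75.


raw - median = 75 - 37 = 38
slope * diff = 0.073 * 38 = 2.774
GE = 2.1 + 2.774
GE = 4.874

4.874


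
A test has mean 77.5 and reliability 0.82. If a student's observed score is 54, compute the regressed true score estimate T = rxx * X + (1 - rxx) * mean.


T_est = rxx * X + (1 - rxx) * mean
T_est = 0.82 * 54 + 0.18 * 77.5
T_est = 44.28 + 13.95
T_est = 58.23

58.23


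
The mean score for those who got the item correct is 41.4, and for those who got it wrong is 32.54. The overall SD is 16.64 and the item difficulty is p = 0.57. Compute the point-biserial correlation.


q = 1 - p = 0.43
rpb = ((M1 - M0) / SD) * sqrt(p * q)
rpb = ((41.4 - 32.54) / 16.64) * sqrt(0.57 * 0.43)
rpb = 0.2636

0.2636


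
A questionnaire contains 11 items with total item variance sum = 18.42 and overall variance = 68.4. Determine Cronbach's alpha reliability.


alpha = (k/(k-1)) * (1 - sum(si^2)/s_total^2)
= (11/10) * (1 - 18.42/68.4)
alpha = 0.8038

0.8038


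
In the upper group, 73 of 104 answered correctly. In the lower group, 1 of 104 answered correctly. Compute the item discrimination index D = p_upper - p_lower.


p_upper = 73/104 = 0.7019
p_lower = 1/104 = 0.0096
D = 0.7019 - 0.0096 = 0.6923

0.6923


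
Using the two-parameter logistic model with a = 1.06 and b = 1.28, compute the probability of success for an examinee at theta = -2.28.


a*(theta - b) = 1.06 * (-2.28 - 1.28) = -3.7736
exp(--3.7736) = 43.5365
P = 1 / (1 + 43.5365)
P = 0.0225

0.0225


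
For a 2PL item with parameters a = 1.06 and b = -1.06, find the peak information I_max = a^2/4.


For 2PL, max info at theta = b = -1.06
I_max = a^2 / 4 = 1.06^2 / 4
= 1.1236 / 4
I_max = 0.2809

0.2809


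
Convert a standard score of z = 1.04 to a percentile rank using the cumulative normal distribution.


CDF(z) = 0.5 * (1 + erf(z/sqrt(2)))
erf(0.7354) = 0.7017
CDF = 0.8508
Percentile rank = 0.8508 * 100 = 85.08

85.08


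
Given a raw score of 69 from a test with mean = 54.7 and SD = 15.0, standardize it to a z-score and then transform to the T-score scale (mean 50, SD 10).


z = (X - mean) / SD = (69 - 54.7) / 15.0
z = 14.3 / 15.0
z = 0.9533
T-score = T = 50 + 10z
Carry z at full precision (z = 14.3 / 15.0) into the conversion:
T-score = 50 + 10 * (14.3 / 15.0) = 50 + 143 / 15.0
T-score = 50 + 9.5333
T-score = 59.5333

59.5333


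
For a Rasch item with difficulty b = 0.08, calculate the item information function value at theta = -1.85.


P = 1/(1+exp(-(-1.85-0.08))) = 0.1268
I = P*(1-P) = 0.1268 * 0.8732
I = 0.1107

0.1107


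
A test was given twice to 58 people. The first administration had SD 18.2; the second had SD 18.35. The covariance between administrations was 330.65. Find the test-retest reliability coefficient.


r = cov(X,Y) / (SD_X * SD_Y)
r = 330.65 / (18.2 * 18.35)
r = 330.65 / 333.97
r = 0.9901

0.9901


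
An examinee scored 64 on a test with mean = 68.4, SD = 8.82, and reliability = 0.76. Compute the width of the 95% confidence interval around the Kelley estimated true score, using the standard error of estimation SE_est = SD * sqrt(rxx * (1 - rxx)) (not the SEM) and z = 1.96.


True score estimate = 0.76*64 + 0.24*68.4 = 65.056
SE_est = SD * sqrt(rxx * (1 - rxx)) = 8.82 * sqrt(0.76 * 0.24) = 8.82 * sqrt(0.1824) = 3.766873
CI = T_est +/- z * SE_est, so width = 2 * z * SE_est = 2 * 1.96 * 3.766873
Width = 14.7661

14.7661


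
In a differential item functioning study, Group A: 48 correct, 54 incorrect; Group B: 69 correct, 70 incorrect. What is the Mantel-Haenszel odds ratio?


Odds_A = 48/54 = 0.8889
Odds_B = 69/70 = 0.9857
OR = Odds_A / Odds_B = 0.8889 / 0.9857
Exactly, OR = (48 * 70) / (54 * 69) = 3360 / 3726
OR = 0.9018

0.9018


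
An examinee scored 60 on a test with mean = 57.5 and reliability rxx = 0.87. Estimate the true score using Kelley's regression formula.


T_est = rxx * X + (1 - rxx) * mean
T_est = 0.87 * 60 + 0.13 * 57.5
T_est = 52.2 + 7.475
T_est = 59.675

59.675


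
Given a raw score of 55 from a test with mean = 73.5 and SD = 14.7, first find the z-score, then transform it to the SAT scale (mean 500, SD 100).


z = (X - mean) / SD = (55 - 73.5) / 14.7
z = -18.5 / 14.7
z = -1.2585
SAT-scale = SAT = 500 + 100z
Carry z at full precision (z = -18.5 / 14.7) into the conversion:
SAT-scale = 500 + 100 * (-18.5 / 14.7) = 500 + -1850 / 14.7
SAT-scale = 500 + -125.8503
SAT-scale = 374.1497

374.1497
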